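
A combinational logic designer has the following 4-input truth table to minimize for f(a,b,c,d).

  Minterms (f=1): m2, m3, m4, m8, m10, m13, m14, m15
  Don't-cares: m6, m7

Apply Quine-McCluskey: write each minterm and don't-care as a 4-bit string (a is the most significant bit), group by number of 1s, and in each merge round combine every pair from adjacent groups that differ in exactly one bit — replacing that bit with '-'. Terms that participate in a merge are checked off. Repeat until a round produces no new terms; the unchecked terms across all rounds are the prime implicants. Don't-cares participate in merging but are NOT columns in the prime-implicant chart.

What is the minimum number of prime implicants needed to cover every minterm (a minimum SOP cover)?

5

Round 0: 0010✓ 0011✓ 0100✓ 0110✓ 0111✓ 1000✓ 1010✓ 1101✓ 1110✓ 1111✓
Round 1: -010✓ -110✓ -111✓ 0-10✓ 0-11✓ 001-✓ 01-0 011-✓ 1-10✓ 10-0 11-1 111-✓
Round 2: --10 -11- 0-1-
PIs = {--10, -11-, 0-1-, 01-0, 10-0, 11-1}
Coverage chart:
  m2: --10,0-1-
  m3: 0-1- ←essential
  m4: 01-0 ←essential
  m8: 10-0 ←essential
  m10: --10,10-0
  m13: 11-1 ←essential
  m14: --10,-11-
  m15: -11-,11-1
Essential: 0-1-, 01-0, 10-0, 11-1
Petrick residual → --10
Min cover (5 terms): cd' + a'c + a'bd' + ab'd' + abd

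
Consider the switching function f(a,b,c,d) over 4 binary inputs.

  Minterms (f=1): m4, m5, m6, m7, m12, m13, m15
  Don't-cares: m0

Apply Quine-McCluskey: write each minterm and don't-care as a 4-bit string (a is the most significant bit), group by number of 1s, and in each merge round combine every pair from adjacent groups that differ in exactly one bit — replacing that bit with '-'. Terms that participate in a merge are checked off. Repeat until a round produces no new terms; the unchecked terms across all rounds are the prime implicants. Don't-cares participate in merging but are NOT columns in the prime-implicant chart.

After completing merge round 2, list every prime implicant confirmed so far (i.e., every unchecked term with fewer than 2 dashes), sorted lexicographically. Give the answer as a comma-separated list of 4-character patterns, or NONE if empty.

Round 0: 0000✓ 0100✓ 0101✓ 0110✓ 0111✓ 1100✓ 1101✓ 1111✓
Round 1: -100✓ -101✓ -111✓ 0-00 01-0✓ 01-1✓ 010-✓ 011-✓ 11-1✓ 110-✓
Round 2: -1-1 -10- 01--
PIs = {-1-1, -10-, 0-00, 01--}

0-00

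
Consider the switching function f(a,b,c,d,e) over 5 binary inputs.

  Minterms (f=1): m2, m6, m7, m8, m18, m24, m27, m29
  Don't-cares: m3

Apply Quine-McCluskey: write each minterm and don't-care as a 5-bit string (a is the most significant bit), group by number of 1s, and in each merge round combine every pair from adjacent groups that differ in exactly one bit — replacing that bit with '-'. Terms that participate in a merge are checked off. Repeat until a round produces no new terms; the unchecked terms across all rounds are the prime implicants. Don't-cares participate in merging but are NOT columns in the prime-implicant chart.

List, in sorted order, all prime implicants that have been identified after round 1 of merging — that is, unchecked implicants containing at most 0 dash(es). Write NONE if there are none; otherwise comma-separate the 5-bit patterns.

11011, 11101

size-2^0 implicants → 00010(✓)  00011(✓)  00110(✓)  00111(✓)  01000(✓)  10010(✓)  11000(✓)  11011  11101
size-2^1 implicants → -0010  -1000  00-10(✓)  00-11(✓)  0001-(✓)  0011-(✓)
size-2^2 implicants → 00-1-
Unchecked terms (primes): -0010, -1000, 00-1-, 11011, 11101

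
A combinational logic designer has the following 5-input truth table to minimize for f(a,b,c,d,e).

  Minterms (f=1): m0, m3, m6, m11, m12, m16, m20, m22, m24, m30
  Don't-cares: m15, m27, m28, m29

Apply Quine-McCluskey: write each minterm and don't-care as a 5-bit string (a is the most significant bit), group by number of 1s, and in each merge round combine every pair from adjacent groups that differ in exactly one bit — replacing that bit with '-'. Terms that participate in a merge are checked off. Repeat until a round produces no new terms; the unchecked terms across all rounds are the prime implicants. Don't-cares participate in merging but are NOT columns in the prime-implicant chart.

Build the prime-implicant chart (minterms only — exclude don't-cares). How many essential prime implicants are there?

6

Round 0: 00000✓ 00011✓ 00110✓ 01011✓ 01100✓ 01111✓ 10000✓ 10100✓ 10110✓ 11000✓ 11011✓ 11100✓ 11101✓ 11110✓
Round 1: -0000 -0110 -1011 -1100 0-011 01-11 1-000✓ 1-100✓ 1-110✓ 10-00✓ 101-0✓ 11-00✓ 111-0✓ 1110-
Round 2: 1--00 1-1-0
PIs = {-0000, -0110, -1011, -1100, 0-011, 01-11, 1--00, 1-1-0, 1110-}
Coverage chart:
  m0: -0000 ←essential
  m3: 0-011 ←essential
  m6: -0110 ←essential
  m11: -1011,0-011,01-11
  m12: -1100 ←essential
  m16: -0000,1--00
  m20: 1--00,1-1-0
  m22: -0110,1-1-0
  m24: 1--00 ←essential
  m30: 1-1-0 ←essential
Essential: -0000, -0110, -1100, 0-011, 1--00, 1-1-0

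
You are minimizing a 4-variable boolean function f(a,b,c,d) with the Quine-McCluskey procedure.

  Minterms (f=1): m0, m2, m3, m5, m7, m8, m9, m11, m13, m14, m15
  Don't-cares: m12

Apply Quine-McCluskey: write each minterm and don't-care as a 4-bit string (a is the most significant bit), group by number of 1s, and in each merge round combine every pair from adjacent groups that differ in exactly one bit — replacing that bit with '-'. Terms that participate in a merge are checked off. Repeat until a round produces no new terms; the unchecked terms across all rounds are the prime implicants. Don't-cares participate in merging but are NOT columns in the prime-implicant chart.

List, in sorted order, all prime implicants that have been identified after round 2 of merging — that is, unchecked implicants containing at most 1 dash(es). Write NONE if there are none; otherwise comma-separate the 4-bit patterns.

size-2^0 implicants → 0000(✓)  0010(✓)  0011(✓)  0101(✓)  0111(✓)  1000(✓)  1001(✓)  1011(✓)  1100(✓)  1101(✓)  1110(✓)  1111(✓)
size-2^1 implicants → -000  -011(✓)  -101(✓)  -111(✓)  0-11(✓)  00-0  001-  01-1(✓)  1-00(✓)  1-01(✓)  1-11(✓)  10-1(✓)  100-(✓)  11-0(✓)  11-1(✓)  110-(✓)  111-(✓)
size-2^2 implicants → --11  -1-1  1--1  1-0-  11--
Unchecked terms (primes): --11, -000, -1-1, 00-0, 001-, 1--1, 1-0-, 11--

-000, 00-0, 001-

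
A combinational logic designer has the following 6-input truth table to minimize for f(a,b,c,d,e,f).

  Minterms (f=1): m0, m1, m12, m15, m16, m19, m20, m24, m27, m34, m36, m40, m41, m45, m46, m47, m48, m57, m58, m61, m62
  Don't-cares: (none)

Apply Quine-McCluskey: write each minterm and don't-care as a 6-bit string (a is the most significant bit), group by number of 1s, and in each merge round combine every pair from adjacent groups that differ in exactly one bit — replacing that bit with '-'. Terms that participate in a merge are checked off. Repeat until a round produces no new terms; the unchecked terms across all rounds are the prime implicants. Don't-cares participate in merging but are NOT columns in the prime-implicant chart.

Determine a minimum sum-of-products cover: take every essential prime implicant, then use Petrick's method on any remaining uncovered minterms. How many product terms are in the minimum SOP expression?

13

[col 0] 000000*, 000001*, 001100, 001111*, 010000*, 010011*, 010100*, 011000*, 011011*, 100010, 100100, 101000*, 101001*, 101101*, 101110*, 101111*, 110000*, 111001*, 111010*, 111101*, 111110*
[col 1] -01111, -10000, 0-0000, 00000-, 01-000, 01-011, 010-00, 1-1001*, 1-1101*, 1-1110, 101-01*, 10100-, 1011-1, 10111-, 111-01*, 111-10
[col 2] 1-1-01
Prime implicants: -01111, -10000, 0-0000, 00000-, 001100, 01-000, 01-011, 010-00, 1-1-01, 1-1110, 100010, 100100, 10100-, 1011-1, 10111-, 111-10
PI chart (minterm → PIs covering it):
  0 | 0-0000,00000-
  1 | 00000-  (sole → essential)
  12 | 001100  (sole → essential)
  15 | -01111  (sole → essential)
  16 | -10000,0-0000,01-000,010-00
  19 | 01-011  (sole → essential)
  20 | 010-00  (sole → essential)
  24 | 01-000  (sole → essential)
  27 | 01-011  (sole → essential)
  34 | 100010  (sole → essential)
  36 | 100100  (sole → essential)
  40 | 10100-  (sole → essential)
  41 | 1-1-01,10100-
  45 | 1-1-01,1011-1
  46 | 1-1110,10111-
  47 | -01111,1011-1,10111-
  48 | -10000  (sole → essential)
  57 | 1-1-01  (sole → essential)
  58 | 111-10  (sole → essential)
  61 | 1-1-01  (sole → essential)
  62 | 1-1110,111-10
Essential prime implicants: -01111, -10000, 00000-, 001100, 01-000, 01-011, 010-00, 1-1-01, 100010, 100100, 10100-, 111-10
Petrick residual → 1-1110
Minimum SOP uses 13 PIs: b'cdef + bc'd'e'f' + a'b'c'd'e' + a'b'cde'f' + a'bd'e'f' + a'bd'ef + a'bc'e'f' + ace'f + acdef' + ab'c'd'ef' + ab'c'de'f' + ab'cd'e' + abcef'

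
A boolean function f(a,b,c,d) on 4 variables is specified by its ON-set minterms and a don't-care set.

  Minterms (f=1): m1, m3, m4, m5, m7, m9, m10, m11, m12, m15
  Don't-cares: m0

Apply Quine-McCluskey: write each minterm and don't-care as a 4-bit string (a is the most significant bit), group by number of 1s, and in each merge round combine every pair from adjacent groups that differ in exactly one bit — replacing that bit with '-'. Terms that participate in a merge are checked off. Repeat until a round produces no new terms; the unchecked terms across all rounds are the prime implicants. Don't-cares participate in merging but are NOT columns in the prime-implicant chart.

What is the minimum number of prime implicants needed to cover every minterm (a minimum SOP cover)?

5

Round 0: 0000✓ 0001✓ 0011✓ 0100✓ 0101✓ 0111✓ 1001✓ 1010✓ 1011✓ 1100✓ 1111✓
Round 1: -001✓ -011✓ -100 -111✓ 0-00✓ 0-01✓ 0-11✓ 00-1✓ 000-✓ 01-1✓ 010-✓ 1-11✓ 10-1✓ 101-
Round 2: --11 -0-1 0--1 0-0-
PIs = {--11, -0-1, -100, 0--1, 0-0-, 101-}
Coverage chart:
  m1: -0-1,0--1,0-0-
  m3: --11,-0-1,0--1
  m4: -100,0-0-
  m5: 0--1,0-0-
  m7: --11,0--1
  m9: -0-1 ←essential
  m10: 101- ←essential
  m11: --11,-0-1,101-
  m12: -100 ←essential
  m15: --11 ←essential
Essential: --11, -0-1, -100, 101-
Petrick residual → 0--1
Min cover (5 terms): cd + b'd + bc'd' + a'd + ab'c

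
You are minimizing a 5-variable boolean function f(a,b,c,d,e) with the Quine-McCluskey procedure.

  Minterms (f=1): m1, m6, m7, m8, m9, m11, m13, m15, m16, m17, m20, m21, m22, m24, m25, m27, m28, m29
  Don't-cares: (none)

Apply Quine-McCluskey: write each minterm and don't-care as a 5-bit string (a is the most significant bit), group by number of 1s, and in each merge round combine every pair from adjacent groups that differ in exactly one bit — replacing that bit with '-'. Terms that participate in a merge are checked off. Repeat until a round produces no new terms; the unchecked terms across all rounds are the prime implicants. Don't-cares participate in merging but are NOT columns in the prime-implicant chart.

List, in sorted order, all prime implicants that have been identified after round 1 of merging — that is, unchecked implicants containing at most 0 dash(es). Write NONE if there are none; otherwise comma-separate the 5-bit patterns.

NONE

size-2^0 implicants → 00001(✓)  00110(✓)  00111(✓)  01000(✓)  01001(✓)  01011(✓)  01101(✓)  01111(✓)  10000(✓)  10001(✓)  10100(✓)  10101(✓)  10110(✓)  11000(✓)  11001(✓)  11011(✓)  11100(✓)  11101(✓)
size-2^1 implicants → -0001(✓)  -0110  -1000(✓)  -1001(✓)  -1011(✓)  -1101(✓)  0-001(✓)  0-111  0011-  01-01(✓)  01-11(✓)  010-1(✓)  0100-(✓)  011-1(✓)  1-000(✓)  1-001(✓)  1-100(✓)  1-101(✓)  10-00(✓)  10-01(✓)  1000-(✓)  101-0  1010-(✓)  11-00(✓)  11-01(✓)  110-1(✓)  1100-(✓)  1110-(✓)
size-2^2 implicants → --001  -1-01  -10-1  -100-  01--1  1--00(✓)  1--01(✓)  1-00-(✓)  1-10-(✓)  10-0-(✓)  11-0-(✓)
size-2^3 implicants → 1--0-
Unchecked terms (primes): --001, -0110, -1-01, -10-1, -100-, 0-111, 0011-, 01--1, 1--0-, 101-0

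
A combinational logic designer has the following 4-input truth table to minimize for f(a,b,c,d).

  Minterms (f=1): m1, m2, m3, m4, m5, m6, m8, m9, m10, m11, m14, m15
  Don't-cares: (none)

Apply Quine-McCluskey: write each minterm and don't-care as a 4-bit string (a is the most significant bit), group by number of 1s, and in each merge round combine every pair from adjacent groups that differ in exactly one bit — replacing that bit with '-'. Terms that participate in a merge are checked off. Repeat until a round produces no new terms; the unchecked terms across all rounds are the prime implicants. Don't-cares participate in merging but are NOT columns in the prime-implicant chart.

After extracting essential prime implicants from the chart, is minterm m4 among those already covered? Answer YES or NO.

size-2^0 implicants → 0001(✓)  0010(✓)  0011(✓)  0100(✓)  0101(✓)  0110(✓)  1000(✓)  1001(✓)  1010(✓)  1011(✓)  1110(✓)  1111(✓)
size-2^1 implicants → -001(✓)  -010(✓)  -011(✓)  -110(✓)  0-01  0-10(✓)  00-1(✓)  001-(✓)  01-0  010-  1-10(✓)  1-11(✓)  10-0(✓)  10-1(✓)  100-(✓)  101-(✓)  111-(✓)
size-2^2 implicants → --10  -0-1  -01-  1-1-  10--
Unchecked terms (primes): --10, -0-1, -01-, 0-01, 01-0, 010-, 1-1-, 10--
Minterm coverage:
  m1 ⊆ -0-1,0-01
  m2 ⊆ --10,-01-
  m3 ⊆ -0-1,-01-
  m4 ⊆ 01-0,010-
  m5 ⊆ 0-01,010-
  m6 ⊆ --10,01-0
  m8 ⊆ 10-- [E]
  m9 ⊆ -0-1,10--
  m10 ⊆ --10,-01-,1-1-,10--
  m11 ⊆ -0-1,-01-,1-1-,10--
  m14 ⊆ --10,1-1-
  m15 ⊆ 1-1- [E]
E = {1-1-, 10--}

NO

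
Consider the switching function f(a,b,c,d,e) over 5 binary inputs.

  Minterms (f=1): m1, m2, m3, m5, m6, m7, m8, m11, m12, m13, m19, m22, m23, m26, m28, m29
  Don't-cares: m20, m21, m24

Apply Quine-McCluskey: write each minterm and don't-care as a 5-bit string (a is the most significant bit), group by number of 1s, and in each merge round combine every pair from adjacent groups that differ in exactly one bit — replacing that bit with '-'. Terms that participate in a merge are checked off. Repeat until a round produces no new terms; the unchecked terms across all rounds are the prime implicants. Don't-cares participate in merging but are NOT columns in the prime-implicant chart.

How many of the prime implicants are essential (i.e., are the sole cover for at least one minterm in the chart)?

6

[col 0] 00001*, 00010*, 00011*, 00101*, 00110*, 00111*, 01000*, 01011*, 01100*, 01101*, 10011*, 10100*, 10101*, 10110*, 10111*, 11000*, 11010*, 11100*, 11101*
[col 1] -0011*, -0101*, -0110*, -0111*, -1000*, -1100*, -1101*, 0-011, 0-101*, 00-01*, 00-10*, 00-11*, 000-1*, 0001-*, 001-1*, 0011-*, 01-00*, 0110-*, 1-100*, 1-101*, 10-11*, 101-0*, 101-1*, 1010-*, 1011-*, 11-00*, 110-0, 1110-*
[col 2] --101, -0-11, -01-1, -011-, -1-00, -110-, 00--1, 00-1-, 1-10-, 101--
Prime implicants: --101, -0-11, -01-1, -011-, -1-00, -110-, 0-011, 00--1, 00-1-, 1-10-, 101--, 110-0
PI chart (minterm → PIs covering it):
  1 | 00--1  (sole → essential)
  2 | 00-1-  (sole → essential)
  3 | -0-11,0-011,00--1,00-1-
  5 | --101,-01-1,00--1
  6 | -011-,00-1-
  7 | -0-11,-01-1,-011-,00--1,00-1-
  8 | -1-00  (sole → essential)
  11 | 0-011  (sole → essential)
  12 | -1-00,-110-
  13 | --101,-110-
  19 | -0-11  (sole → essential)
  22 | -011-,101--
  23 | -0-11,-01-1,-011-,101--
  26 | 110-0  (sole → essential)
  28 | -1-00,-110-,1-10-
  29 | --101,-110-,1-10-
Essential prime implicants: -0-11, -1-00, 0-011, 00--1, 00-1-, 110-0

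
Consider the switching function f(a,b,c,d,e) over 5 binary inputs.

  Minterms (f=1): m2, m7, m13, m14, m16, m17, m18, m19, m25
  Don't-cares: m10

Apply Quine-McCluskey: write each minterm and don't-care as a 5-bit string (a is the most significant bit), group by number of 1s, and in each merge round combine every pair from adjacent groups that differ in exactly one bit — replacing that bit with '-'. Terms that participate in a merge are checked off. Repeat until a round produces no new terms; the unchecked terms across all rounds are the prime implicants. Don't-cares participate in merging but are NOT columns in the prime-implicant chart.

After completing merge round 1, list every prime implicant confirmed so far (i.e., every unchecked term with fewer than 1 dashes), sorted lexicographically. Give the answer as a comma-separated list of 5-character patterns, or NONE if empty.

[col 0] 00010*, 00111, 01010*, 01101, 01110*, 10000*, 10001*, 10010*, 10011*, 11001*
[col 1] -0010, 0-010, 01-10, 1-001, 100-0*, 100-1*, 1000-*, 1001-*
[col 2] 100--
Prime implicants: -0010, 0-010, 00111, 01-10, 01101, 1-001, 100--

00111, 01101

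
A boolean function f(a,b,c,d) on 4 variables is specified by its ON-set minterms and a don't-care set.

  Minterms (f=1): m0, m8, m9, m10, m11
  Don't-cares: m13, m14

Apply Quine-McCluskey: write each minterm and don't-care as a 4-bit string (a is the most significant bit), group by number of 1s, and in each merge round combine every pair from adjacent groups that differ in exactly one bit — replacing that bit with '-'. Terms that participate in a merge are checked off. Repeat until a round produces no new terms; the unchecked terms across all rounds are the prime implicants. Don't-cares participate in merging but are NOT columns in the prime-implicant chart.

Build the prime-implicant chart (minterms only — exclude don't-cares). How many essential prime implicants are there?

2

size-2^0 implicants → 0000(✓)  1000(✓)  1001(✓)  1010(✓)  1011(✓)  1101(✓)  1110(✓)
size-2^1 implicants → -000  1-01  1-10  10-0(✓)  10-1(✓)  100-(✓)  101-(✓)
size-2^2 implicants → 10--
Unchecked terms (primes): -000, 1-01, 1-10, 10--
Minterm coverage:
  m0 ⊆ -000 [E]
  m8 ⊆ -000,10--
  m9 ⊆ 1-01,10--
  m10 ⊆ 1-10,10--
  m11 ⊆ 10-- [E]
E = {-000, 10--}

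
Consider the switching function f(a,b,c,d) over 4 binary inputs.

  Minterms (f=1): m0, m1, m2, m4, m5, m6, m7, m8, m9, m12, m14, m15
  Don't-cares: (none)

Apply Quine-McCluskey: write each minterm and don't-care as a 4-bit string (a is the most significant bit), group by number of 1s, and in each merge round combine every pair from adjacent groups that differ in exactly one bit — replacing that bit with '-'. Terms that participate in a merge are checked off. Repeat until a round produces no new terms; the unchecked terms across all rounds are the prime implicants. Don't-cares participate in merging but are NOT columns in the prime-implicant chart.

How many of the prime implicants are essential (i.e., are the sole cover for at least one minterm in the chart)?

Round 0: 0000✓ 0001✓ 0010✓ 0100✓ 0101✓ 0110✓ 0111✓ 1000✓ 1001✓ 1100✓ 1110✓ 1111✓
Round 1: -000✓ -001✓ -100✓ -110✓ -111✓ 0-00✓ 0-01✓ 0-10✓ 00-0✓ 000-✓ 01-0✓ 01-1✓ 010-✓ 011-✓ 1-00✓ 100-✓ 11-0✓ 111-✓
Round 2: --00 -00- -1-0 -11- 0--0 0-0- 01--
PIs = {--00, -00-, -1-0, -11-, 0--0, 0-0-, 01--}
Coverage chart:
  m0: --00,-00-,0--0,0-0-
  m1: -00-,0-0-
  m2: 0--0 ←essential
  m4: --00,-1-0,0--0,0-0-,01--
  m5: 0-0-,01--
  m6: -1-0,-11-,0--0,01--
  m7: -11-,01--
  m8: --00,-00-
  m9: -00- ←essential
  m12: --00,-1-0
  m14: -1-0,-11-
  m15: -11- ←essential
Essential: -00-, -11-, 0--0

3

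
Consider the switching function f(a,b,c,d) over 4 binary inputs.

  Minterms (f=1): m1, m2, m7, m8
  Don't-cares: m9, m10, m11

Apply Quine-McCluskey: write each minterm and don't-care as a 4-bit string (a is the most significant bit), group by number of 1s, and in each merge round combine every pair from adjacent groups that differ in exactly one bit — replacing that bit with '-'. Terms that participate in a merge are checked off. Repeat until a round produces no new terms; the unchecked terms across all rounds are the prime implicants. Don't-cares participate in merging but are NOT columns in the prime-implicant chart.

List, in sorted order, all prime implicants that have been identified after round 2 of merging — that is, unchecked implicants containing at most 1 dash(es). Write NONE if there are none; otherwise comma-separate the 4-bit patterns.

-001, -010, 0111

[col 0] 0001*, 0010*, 0111, 1000*, 1001*, 1010*, 1011*
[col 1] -001, -010, 10-0*, 10-1*, 100-*, 101-*
[col 2] 10--
Prime implicants: -001, -010, 0111, 10--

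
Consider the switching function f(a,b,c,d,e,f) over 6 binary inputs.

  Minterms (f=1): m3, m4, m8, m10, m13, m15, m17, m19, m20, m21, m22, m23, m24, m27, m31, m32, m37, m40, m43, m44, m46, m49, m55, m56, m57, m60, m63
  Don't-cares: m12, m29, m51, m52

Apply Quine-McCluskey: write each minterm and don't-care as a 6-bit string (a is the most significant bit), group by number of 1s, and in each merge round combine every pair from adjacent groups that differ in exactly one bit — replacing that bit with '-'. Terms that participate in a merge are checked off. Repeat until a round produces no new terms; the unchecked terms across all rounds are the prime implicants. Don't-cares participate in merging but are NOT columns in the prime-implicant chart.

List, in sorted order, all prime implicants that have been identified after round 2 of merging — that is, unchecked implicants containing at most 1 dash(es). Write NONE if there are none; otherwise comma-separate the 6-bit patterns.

-10100, 0-0011, 0-0100, 00-100, 0010-0, 00110-, 10-000, 100101, 101011, 1011-0, 11-001, 11-100, 11100-

Round 0: 000011✓ 000100✓ 001000✓ 001010✓ 001100✓ 001101✓ 001111✓ 010001✓ 010011✓ 010100✓ 010101✓ 010110✓ 010111✓ 011000✓ 011011✓ 011101✓ 011111✓ 100000✓ 100101 101000✓ 101011 101100✓ 101110✓ 110001✓ 110011✓ 110100✓ 110111✓ 111000✓ 111001✓ 111100✓ 111111✓
Round 1: -01000✓ -01100✓ -10001✓ -10011✓ -10100 -10111✓ -11000✓ -11111✓ 0-0011 0-0100 0-1000✓ 0-1101✓ 0-1111✓ 00-100 001-00✓ 0010-0 0011-1✓ 00110- 01-011✓ 01-101✓ 01-111✓ 010-01✓ 010-11✓ 0100-1✓ 0101-0✓ 0101-1✓ 01010-✓ 01011-✓ 011-11✓ 0111-1✓ 1-1000✓ 1-1100✓ 10-000 101-00✓ 1011-0 11-001 11-100 11-111✓ 110-11✓ 1100-1✓ 111-00✓ 11100-
Round 2: --1000 -01-00 -1-111 -10-11 -100-1 0-11-1 01--11 01-1-1 010--1 0101-- 1-1-00
PIs = {--1000, -01-00, -1-111, -10-11, -100-1, -10100, 0-0011, 0-0100, 0-11-1, 00-100, 0010-0, 00110-, 01--11, 01-1-1, 010--1, 0101--, 1-1-00, 10-000, 100101, 101011, 1011-0, 11-001, 11-100, 11100-}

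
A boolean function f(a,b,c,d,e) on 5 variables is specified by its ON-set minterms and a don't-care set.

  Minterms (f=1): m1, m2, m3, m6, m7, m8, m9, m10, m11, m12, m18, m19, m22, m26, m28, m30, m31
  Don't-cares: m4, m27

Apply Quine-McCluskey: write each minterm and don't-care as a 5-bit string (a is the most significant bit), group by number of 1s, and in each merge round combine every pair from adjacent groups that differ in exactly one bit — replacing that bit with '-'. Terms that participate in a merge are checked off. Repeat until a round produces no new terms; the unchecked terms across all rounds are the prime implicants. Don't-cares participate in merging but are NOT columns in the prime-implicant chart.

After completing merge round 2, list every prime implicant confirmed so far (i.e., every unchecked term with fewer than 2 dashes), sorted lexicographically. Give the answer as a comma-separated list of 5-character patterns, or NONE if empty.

-1100, 0-100, 001-0, 01-00, 111-0

[col 0] 00001*, 00010*, 00011*, 00100*, 00110*, 00111*, 01000*, 01001*, 01010*, 01011*, 01100*, 10010*, 10011*, 10110*, 11010*, 11011*, 11100*, 11110*, 11111*
[col 1] -0010*, -0011*, -0110*, -1010*, -1011*, -1100, 0-001*, 0-010*, 0-011*, 0-100, 00-10*, 00-11*, 000-1*, 0001-*, 001-0, 0011-*, 01-00, 010-0*, 010-1*, 0100-*, 0101-*, 1-010*, 1-011*, 1-110*, 10-10*, 1001-*, 11-10*, 11-11*, 1101-*, 111-0, 1111-*
[col 2] --010*, --011*, -0-10, -001-*, -101-*, 0-0-1, 0-01-*, 00-1-, 010--, 1--10, 1-01-*, 11-1-
[col 3] --01-
Prime implicants: --01-, -0-10, -1100, 0-0-1, 0-100, 00-1-, 001-0, 01-00, 010--, 1--10, 11-1-, 111-0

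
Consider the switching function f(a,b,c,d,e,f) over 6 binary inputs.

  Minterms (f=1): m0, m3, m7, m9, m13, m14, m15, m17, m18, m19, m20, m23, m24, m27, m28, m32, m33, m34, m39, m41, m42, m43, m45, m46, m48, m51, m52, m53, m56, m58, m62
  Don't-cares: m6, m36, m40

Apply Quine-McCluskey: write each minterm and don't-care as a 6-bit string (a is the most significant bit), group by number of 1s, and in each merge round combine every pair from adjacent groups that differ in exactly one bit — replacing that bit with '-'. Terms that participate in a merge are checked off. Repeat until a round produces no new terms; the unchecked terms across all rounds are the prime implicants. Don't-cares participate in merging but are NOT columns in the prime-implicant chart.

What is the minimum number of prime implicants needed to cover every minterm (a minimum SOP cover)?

[col 0] 000000*, 000011*, 000110*, 000111*, 001001*, 001101*, 001110*, 001111*, 010001*, 010010*, 010011*, 010100*, 010111*, 011000*, 011011*, 011100*, 100000*, 100001*, 100010*, 100100*, 100111*, 101000*, 101001*, 101010*, 101011*, 101101*, 101110*, 110000*, 110011*, 110100*, 110101*, 111000*, 111010*, 111110*
[col 1] -00000, -00111, -01001*, -01101*, -01110, -10011, -10100, -11000, 0-0011*, 0-0111*, 00-110*, 00-111*, 000-11*, 00011-*, 001-01*, 0011-1, 00111-*, 01-011, 01-100, 010-11*, 0100-1, 01001-, 011-00, 1-0000*, 1-0100*, 1-1000*, 1-1010*, 1-1110*, 10-000*, 10-001*, 10-010*, 100-00*, 1000-0*, 10000-*, 101-01*, 101-10*, 1010-0*, 1010-1*, 10100-*, 10101-*, 11-000*, 110-00*, 11010-, 111-10*, 1110-0*
[col 2] -01-01, 0-0-11, 00-11-, 1--000, 1-0-00, 1-1-10, 1-10-0, 10-0-0, 10-00-, 1010--
Prime implicants: -00000, -00111, -01-01, -01110, -10011, -10100, -11000, 0-0-11, 00-11-, 0011-1, 01-011, 01-100, 0100-1, 01001-, 011-00, 1--000, 1-0-00, 1-1-10, 1-10-0, 10-0-0, 10-00-, 1010--, 11010-
PI chart (minterm → PIs covering it):
  0 | -00000  (sole → essential)
  3 | 0-0-11  (sole → essential)
  7 | -00111,0-0-11,00-11-
  9 | -01-01  (sole → essential)
  13 | -01-01,0011-1
  14 | -01110,00-11-
  15 | 00-11-,0011-1
  17 | 0100-1  (sole → essential)
  18 | 01001-  (sole → essential)
  19 | -10011,0-0-11,01-011,0100-1,01001-
  20 | -10100,01-100
  23 | 0-0-11  (sole → essential)
  24 | -11000,011-00
  27 | 01-011  (sole → essential)
  28 | 01-100,011-00
  32 | -00000,1--000,1-0-00,10-0-0,10-00-
  33 | 10-00-  (sole → essential)
  34 | 10-0-0  (sole → essential)
  39 | -00111  (sole → essential)
  41 | -01-01,10-00-,1010--
  42 | 1-1-10,1-10-0,10-0-0,1010--
  43 | 1010--  (sole → essential)
  45 | -01-01  (sole → essential)
  46 | -01110,1-1-10
  48 | 1--000,1-0-00
  51 | -10011  (sole → essential)
  52 | -10100,1-0-00,11010-
  53 | 11010-  (sole → essential)
  56 | -11000,1--000,1-10-0
  58 | 1-1-10,1-10-0
  62 | 1-1-10  (sole → essential)
Essential prime implicants: -00000, -00111, -01-01, -10011, 0-0-11, 01-011, 0100-1, 01001-, 1-1-10, 10-0-0, 10-00-, 1010--, 11010-
Petrick residual → -10100, 00-11-, 011-00, 1--000
Minimum SOP uses 17 PIs: b'c'd'e'f' + b'c'def + b'ce'f + bc'd'ef + bc'de'f' + a'c'ef + a'b'de + a'bd'ef + a'bc'd'f + a'bc'd'e + a'bce'f' + ad'e'f' + acef' + ab'd'f' + ab'd'e' + ab'cd' + abc'de'

17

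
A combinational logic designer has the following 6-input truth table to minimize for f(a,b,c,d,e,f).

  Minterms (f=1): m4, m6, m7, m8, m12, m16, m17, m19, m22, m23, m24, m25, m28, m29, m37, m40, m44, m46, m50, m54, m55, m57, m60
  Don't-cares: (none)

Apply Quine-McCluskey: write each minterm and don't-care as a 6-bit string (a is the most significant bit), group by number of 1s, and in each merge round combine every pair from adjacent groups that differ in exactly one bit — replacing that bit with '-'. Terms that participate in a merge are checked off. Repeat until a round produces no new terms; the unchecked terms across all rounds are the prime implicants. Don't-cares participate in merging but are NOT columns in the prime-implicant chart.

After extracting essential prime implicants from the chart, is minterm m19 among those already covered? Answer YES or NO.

size-2^0 implicants → 000100(✓)  000110(✓)  000111(✓)  001000(✓)  001100(✓)  010000(✓)  010001(✓)  010011(✓)  010110(✓)  010111(✓)  011000(✓)  011001(✓)  011100(✓)  011101(✓)  100101  101000(✓)  101100(✓)  101110(✓)  110010(✓)  110110(✓)  110111(✓)  111001(✓)  111100(✓)
size-2^1 implicants → -01000(✓)  -01100(✓)  -10110(✓)  -10111(✓)  -11001  -11100(✓)  0-0110(✓)  0-0111(✓)  0-1000(✓)  0-1100(✓)  00-100  0001-0  00011-(✓)  001-00(✓)  01-000(✓)  01-001(✓)  010-11  0100-1  01000-(✓)  01011-(✓)  011-00(✓)  011-01(✓)  01100-(✓)  01110-(✓)  1-1100(✓)  101-00(✓)  1011-0  110-10  11011-(✓)
size-2^2 implicants → --1100  -01-00  -1011-  0-011-  0-1-00  01-00-  011-0-
Unchecked terms (primes): --1100, -01-00, -1011-, -11001, 0-011-, 0-1-00, 00-100, 0001-0, 01-00-, 010-11, 0100-1, 011-0-, 100101, 1011-0, 110-10
Minterm coverage:
  m4 ⊆ 00-100,0001-0
  m6 ⊆ 0-011-,0001-0
  m7 ⊆ 0-011- [E]
  m8 ⊆ -01-00,0-1-00
  m12 ⊆ --1100,-01-00,0-1-00,00-100
  m16 ⊆ 01-00- [E]
  m17 ⊆ 01-00-,0100-1
  m19 ⊆ 010-11,0100-1
  m22 ⊆ -1011-,0-011-
  m23 ⊆ -1011-,0-011-,010-11
  m24 ⊆ 0-1-00,01-00-,011-0-
  m25 ⊆ -11001,01-00-,011-0-
  m28 ⊆ --1100,0-1-00,011-0-
  m29 ⊆ 011-0- [E]
  m37 ⊆ 100101 [E]
  m40 ⊆ -01-00 [E]
  m44 ⊆ --1100,-01-00,1011-0
  m46 ⊆ 1011-0 [E]
  m50 ⊆ 110-10 [E]
  m54 ⊆ -1011-,110-10
  m55 ⊆ -1011- [E]
  m57 ⊆ -11001 [E]
  m60 ⊆ --1100 [E]
E = {--1100, -01-00, -1011-, -11001, 0-011-, 01-00-, 011-0-, 100101, 1011-0, 110-10}

NO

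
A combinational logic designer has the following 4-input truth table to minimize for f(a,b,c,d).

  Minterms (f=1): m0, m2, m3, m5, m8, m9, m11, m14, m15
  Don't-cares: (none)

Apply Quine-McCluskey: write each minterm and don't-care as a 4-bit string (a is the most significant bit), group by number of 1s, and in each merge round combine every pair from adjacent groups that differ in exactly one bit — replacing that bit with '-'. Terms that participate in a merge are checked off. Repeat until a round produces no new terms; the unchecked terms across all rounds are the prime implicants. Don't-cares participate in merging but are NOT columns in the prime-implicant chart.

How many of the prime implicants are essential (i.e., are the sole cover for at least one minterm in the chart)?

[col 0] 0000*, 0010*, 0011*, 0101, 1000*, 1001*, 1011*, 1110*, 1111*
[col 1] -000, -011, 00-0, 001-, 1-11, 10-1, 100-, 111-
Prime implicants: -000, -011, 00-0, 001-, 0101, 1-11, 10-1, 100-, 111-
PI chart (minterm → PIs covering it):
  0 | -000,00-0
  2 | 00-0,001-
  3 | -011,001-
  5 | 0101  (sole → essential)
  8 | -000,100-
  9 | 10-1,100-
  11 | -011,1-11,10-1
  14 | 111-  (sole → essential)
  15 | 1-11,111-
Essential prime implicants: 0101, 111-

2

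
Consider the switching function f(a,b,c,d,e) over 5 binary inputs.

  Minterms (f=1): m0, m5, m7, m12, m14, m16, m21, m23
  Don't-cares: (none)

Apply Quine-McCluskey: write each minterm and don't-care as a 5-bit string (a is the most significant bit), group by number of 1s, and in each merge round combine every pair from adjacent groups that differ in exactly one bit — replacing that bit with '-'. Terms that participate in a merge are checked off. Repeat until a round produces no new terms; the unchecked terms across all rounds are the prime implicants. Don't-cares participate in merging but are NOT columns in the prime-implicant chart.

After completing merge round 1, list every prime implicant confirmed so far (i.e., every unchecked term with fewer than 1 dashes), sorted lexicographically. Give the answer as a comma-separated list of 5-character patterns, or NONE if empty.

NONE

size-2^0 implicants → 00000(✓)  00101(✓)  00111(✓)  01100(✓)  01110(✓)  10000(✓)  10101(✓)  10111(✓)
size-2^1 implicants → -0000  -0101(✓)  -0111(✓)  001-1(✓)  011-0  101-1(✓)
size-2^2 implicants → -01-1
Unchecked terms (primes): -0000, -01-1, 011-0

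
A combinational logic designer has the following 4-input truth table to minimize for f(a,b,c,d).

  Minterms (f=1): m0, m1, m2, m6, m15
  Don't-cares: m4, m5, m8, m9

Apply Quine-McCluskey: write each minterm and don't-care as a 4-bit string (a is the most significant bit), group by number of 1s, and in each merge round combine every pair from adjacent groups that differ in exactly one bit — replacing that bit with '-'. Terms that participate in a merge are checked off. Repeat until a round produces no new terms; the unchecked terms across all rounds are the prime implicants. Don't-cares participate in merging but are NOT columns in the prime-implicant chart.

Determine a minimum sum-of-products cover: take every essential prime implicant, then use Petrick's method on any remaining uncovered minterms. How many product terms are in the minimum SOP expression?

size-2^0 implicants → 0000(✓)  0001(✓)  0010(✓)  0100(✓)  0101(✓)  0110(✓)  1000(✓)  1001(✓)  1111
size-2^1 implicants → -000(✓)  -001(✓)  0-00(✓)  0-01(✓)  0-10(✓)  00-0(✓)  000-(✓)  01-0(✓)  010-(✓)  100-(✓)
size-2^2 implicants → -00-  0--0  0-0-
Unchecked terms (primes): -00-, 0--0, 0-0-, 1111
Minterm coverage:
  m0 ⊆ -00-,0--0,0-0-
  m1 ⊆ -00-,0-0-
  m2 ⊆ 0--0 [E]
  m6 ⊆ 0--0 [E]
  m15 ⊆ 1111 [E]
E = {0--0, 1111}
Petrick residual → -00-
Cover = b'c' + a'd' + abcd  |cover|=3

3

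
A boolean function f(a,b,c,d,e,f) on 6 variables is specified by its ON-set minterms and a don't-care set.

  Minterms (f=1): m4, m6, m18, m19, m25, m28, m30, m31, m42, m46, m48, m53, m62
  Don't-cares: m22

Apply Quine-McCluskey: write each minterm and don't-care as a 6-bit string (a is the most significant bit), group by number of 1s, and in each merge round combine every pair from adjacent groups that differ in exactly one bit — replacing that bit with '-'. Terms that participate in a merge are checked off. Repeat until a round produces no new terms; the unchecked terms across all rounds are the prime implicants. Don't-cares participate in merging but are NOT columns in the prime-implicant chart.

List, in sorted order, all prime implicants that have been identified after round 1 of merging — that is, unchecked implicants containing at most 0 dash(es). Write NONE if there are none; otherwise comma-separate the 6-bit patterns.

011001, 110000, 110101

Round 0: 000100✓ 000110✓ 010010✓ 010011✓ 010110✓ 011001 011100✓ 011110✓ 011111✓ 101010✓ 101110✓ 110000 110101 111110✓
Round 1: -11110 0-0110 0001-0 01-110 010-10 01001- 0111-0 01111- 1-1110 101-10
PIs = {-11110, 0-0110, 0001-0, 01-110, 010-10, 01001-, 011001, 0111-0, 01111-, 1-1110, 101-10, 110000, 110101}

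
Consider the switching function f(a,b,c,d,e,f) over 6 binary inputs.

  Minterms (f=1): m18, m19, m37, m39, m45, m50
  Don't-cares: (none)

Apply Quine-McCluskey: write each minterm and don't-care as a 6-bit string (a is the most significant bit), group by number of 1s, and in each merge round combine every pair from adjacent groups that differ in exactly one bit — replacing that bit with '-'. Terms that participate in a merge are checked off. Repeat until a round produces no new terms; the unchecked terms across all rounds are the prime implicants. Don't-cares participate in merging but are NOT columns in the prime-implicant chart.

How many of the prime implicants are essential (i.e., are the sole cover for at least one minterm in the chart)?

4

[col 0] 010010*, 010011*, 100101*, 100111*, 101101*, 110010*
[col 1] -10010, 01001-, 10-101, 1001-1
Prime implicants: -10010, 01001-, 10-101, 1001-1
PI chart (minterm → PIs covering it):
  18 | -10010,01001-
  19 | 01001-  (sole → essential)
  37 | 10-101,1001-1
  39 | 1001-1  (sole → essential)
  45 | 10-101  (sole → essential)
  50 | -10010  (sole → essential)
Essential prime implicants: -10010, 01001-, 10-101, 1001-1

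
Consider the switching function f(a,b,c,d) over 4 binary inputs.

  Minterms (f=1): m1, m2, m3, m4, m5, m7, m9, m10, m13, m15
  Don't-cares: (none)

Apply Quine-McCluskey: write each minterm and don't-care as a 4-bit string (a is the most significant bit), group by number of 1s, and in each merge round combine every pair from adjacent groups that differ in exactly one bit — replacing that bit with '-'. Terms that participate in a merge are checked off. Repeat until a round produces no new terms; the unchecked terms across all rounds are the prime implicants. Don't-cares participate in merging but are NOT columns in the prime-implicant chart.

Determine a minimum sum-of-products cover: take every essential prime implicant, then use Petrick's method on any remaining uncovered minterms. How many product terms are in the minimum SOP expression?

5

size-2^0 implicants → 0001(✓)  0010(✓)  0011(✓)  0100(✓)  0101(✓)  0111(✓)  1001(✓)  1010(✓)  1101(✓)  1111(✓)
size-2^1 implicants → -001(✓)  -010  -101(✓)  -111(✓)  0-01(✓)  0-11(✓)  00-1(✓)  001-  01-1(✓)  010-  1-01(✓)  11-1(✓)
size-2^2 implicants → --01  -1-1  0--1
Unchecked terms (primes): --01, -010, -1-1, 0--1, 001-, 010-
Minterm coverage:
  m1 ⊆ --01,0--1
  m2 ⊆ -010,001-
  m3 ⊆ 0--1,001-
  m4 ⊆ 010- [E]
  m5 ⊆ --01,-1-1,0--1,010-
  m7 ⊆ -1-1,0--1
  m9 ⊆ --01 [E]
  m10 ⊆ -010 [E]
  m13 ⊆ --01,-1-1
  m15 ⊆ -1-1 [E]
E = {--01, -010, -1-1, 010-}
Petrick residual → 0--1
Cover = c'd + b'cd' + bd + a'd + a'bc'  |cover|=5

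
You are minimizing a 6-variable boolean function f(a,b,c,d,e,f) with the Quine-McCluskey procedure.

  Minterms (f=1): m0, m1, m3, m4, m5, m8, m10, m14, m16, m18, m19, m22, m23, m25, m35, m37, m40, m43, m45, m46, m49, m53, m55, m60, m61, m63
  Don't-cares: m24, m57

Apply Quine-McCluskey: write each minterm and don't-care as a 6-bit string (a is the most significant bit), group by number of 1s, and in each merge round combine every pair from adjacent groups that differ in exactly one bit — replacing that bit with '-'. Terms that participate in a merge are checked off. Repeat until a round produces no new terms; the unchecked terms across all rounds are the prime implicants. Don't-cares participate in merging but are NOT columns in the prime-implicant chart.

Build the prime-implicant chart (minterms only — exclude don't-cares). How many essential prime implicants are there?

9

Round 0: 000000✓ 000001✓ 000011✓ 000100✓ 000101✓ 001000✓ 001010✓ 001110✓ 010000✓ 010010✓ 010011✓ 010110✓ 010111✓ 011000✓ 011001✓ 100011✓ 100101✓ 101000✓ 101011✓ 101101✓ 101110✓ 110001✓ 110101✓ 110111✓ 111001✓ 111100✓ 111101✓ 111111✓
Round 1: -00011 -00101 -01000 -01110 -10111 -11001 0-0000✓ 0-0011 0-1000✓ 00-000✓ 000-00✓ 000-01✓ 0000-1 00000-✓ 00010-✓ 001-10 0010-0 01-000✓ 010-10✓ 010-11✓ 0100-0 01001-✓ 01011-✓ 01100- 1-0101✓ 1-1101✓ 10-011 10-101✓ 11-001✓ 11-101✓ 11-111✓ 110-01✓ 1101-1✓ 111-01✓ 1111-1✓ 11110-
Round 2: 0--000 000-0- 010-1- 1--101 11--01 11-1-1
PIs = {-00011, -00101, -01000, -01110, -10111, -11001, 0--000, 0-0011, 000-0-, 0000-1, 001-10, 0010-0, 010-1-, 0100-0, 01100-, 1--101, 10-011, 11--01, 11-1-1, 11110-}
Coverage chart:
  m0: 0--000,000-0-
  m1: 000-0-,0000-1
  m3: -00011,0-0011,0000-1
  m4: 000-0- ←essential
  m5: -00101,000-0-
  m8: -01000,0--000,0010-0
  m10: 001-10,0010-0
  m14: -01110,001-10
  m16: 0--000,0100-0
  m18: 010-1-,0100-0
  m19: 0-0011,010-1-
  m22: 010-1- ←essential
  m23: -10111,010-1-
  m25: -11001,01100-
  m35: -00011,10-011
  m37: -00101,1--101
  m40: -01000 ←essential
  m43: 10-011 ←essential
  m45: 1--101 ←essential
  m46: -01110 ←essential
  m49: 11--01 ←essential
  m53: 1--101,11--01,11-1-1
  m55: -10111,11-1-1
  m60: 11110- ←essential
  m61: 1--101,11--01,11-1-1,11110-
  m63: 11-1-1 ←essential
Essential: -01000, -01110, 000-0-, 010-1-, 1--101, 10-011, 11--01, 11-1-1, 11110-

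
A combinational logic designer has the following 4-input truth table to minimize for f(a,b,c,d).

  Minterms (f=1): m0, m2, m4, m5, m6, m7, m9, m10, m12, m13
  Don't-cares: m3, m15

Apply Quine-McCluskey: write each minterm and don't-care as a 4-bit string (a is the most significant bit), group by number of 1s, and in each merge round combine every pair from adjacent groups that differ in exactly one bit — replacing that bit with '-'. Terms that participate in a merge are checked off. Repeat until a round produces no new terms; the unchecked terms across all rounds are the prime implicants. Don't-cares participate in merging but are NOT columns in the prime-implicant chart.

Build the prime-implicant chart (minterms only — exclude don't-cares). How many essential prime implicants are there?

size-2^0 implicants → 0000(✓)  0010(✓)  0011(✓)  0100(✓)  0101(✓)  0110(✓)  0111(✓)  1001(✓)  1010(✓)  1100(✓)  1101(✓)  1111(✓)
size-2^1 implicants → -010  -100(✓)  -101(✓)  -111(✓)  0-00(✓)  0-10(✓)  0-11(✓)  00-0(✓)  001-(✓)  01-0(✓)  01-1(✓)  010-(✓)  011-(✓)  1-01  11-1(✓)  110-(✓)
size-2^2 implicants → -1-1  -10-  0--0  0-1-  01--
Unchecked terms (primes): -010, -1-1, -10-, 0--0, 0-1-, 01--, 1-01
Minterm coverage:
  m0 ⊆ 0--0 [E]
  m2 ⊆ -010,0--0,0-1-
  m4 ⊆ -10-,0--0,01--
  m5 ⊆ -1-1,-10-,01--
  m6 ⊆ 0--0,0-1-,01--
  m7 ⊆ -1-1,0-1-,01--
  m9 ⊆ 1-01 [E]
  m10 ⊆ -010 [E]
  m12 ⊆ -10- [E]
  m13 ⊆ -1-1,-10-,1-01
E = {-010, -10-, 0--0, 1-01}

4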